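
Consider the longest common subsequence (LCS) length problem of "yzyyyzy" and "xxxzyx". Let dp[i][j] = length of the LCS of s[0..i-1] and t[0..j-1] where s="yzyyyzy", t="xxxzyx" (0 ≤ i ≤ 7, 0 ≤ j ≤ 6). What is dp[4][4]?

1

   ''  x  x  x  z  y  x
''  0  0  0  0  0  0  0
 y  0  0  0  0  0  1  1
 z  0  0  0  0  1  1  1
 y  0  0  0  0  1  2  2
 y  0  0  0  0  1  2  2
 y  0  0  0  0  1  2  2
 z  0  0  0  0  1  2  2
 y  0  0  0  0  1  2  2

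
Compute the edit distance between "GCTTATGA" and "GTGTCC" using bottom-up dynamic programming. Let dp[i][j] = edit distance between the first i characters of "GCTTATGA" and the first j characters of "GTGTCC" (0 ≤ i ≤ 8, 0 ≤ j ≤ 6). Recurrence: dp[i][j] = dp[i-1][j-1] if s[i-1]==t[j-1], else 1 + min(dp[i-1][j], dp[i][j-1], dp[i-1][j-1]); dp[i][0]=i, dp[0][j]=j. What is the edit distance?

   ''  G  T  G  T  C  C
''  0  1  2  3  4  5  6
 G  1  0  1  2  3  4  5
 C  2  1  1  2  3  3  4
 T  3  2  1  2  2  3  4
 T  4  3  2  2  2  3  4
 A  5  4  3  3  3  3  4
 T  6  5  4  4  3  4  4
 G  7  6  5  4  4  4  5
 A  8  7  6  5  5  5  5

5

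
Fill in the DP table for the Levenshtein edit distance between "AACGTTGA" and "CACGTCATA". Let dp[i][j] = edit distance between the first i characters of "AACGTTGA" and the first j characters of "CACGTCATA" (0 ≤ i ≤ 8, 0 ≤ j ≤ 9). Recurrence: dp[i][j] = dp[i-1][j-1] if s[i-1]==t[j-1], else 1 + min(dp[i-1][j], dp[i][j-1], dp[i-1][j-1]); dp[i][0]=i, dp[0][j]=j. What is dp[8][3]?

   ''  C  A  C  G  T  C  A  T  A
''  0  1  2  3  4  5  6  7  8  9
 A  1  1  1  2  3  4  5  6  7  8
 A  2  2  1  2  3  4  5  5  6  7
 C  3  2  2  1  2  3  4  5  6  7
 G  4  3  3  2  1  2  3  4  5  6
 T  5  4  4  3  2  1  2  3  4  5
 T  6  5  5  4  3  2  2  3  3  4
 G  7  6  6  5  4  3  3  3  4  4
 A  8  7  6  6  5  4  4  3  4  4

6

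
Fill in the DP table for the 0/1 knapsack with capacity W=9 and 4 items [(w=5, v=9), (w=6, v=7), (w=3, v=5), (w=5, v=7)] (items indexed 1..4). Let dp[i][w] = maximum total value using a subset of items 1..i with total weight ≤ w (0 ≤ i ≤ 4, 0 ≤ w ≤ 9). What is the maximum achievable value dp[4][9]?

i\w   0   1   2   3   4   5   6   7   8   9
  0   0   0   0   0   0   0   0   0   0   0
  1   0   0   0   0   0   9   9   9   9   9
  2   0   0   0   0   0   9   9   9   9   9
  3   0   0   0   5   5   9   9   9  14  14
  4   0   0   0   5   5   9   9   9  14  14

14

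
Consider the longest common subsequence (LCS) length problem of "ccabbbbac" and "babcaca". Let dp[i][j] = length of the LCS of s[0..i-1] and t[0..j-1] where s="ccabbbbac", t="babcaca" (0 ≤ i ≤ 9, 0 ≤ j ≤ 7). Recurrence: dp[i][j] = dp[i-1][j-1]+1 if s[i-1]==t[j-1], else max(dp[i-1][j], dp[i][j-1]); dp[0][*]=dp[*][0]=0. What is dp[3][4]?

1

   ''  b  a  b  c  a  c  a
''  0  0  0  0  0  0  0  0
 c  0  0  0  0  1  1  1  1
 c  0  0  0  0  1  1  2  2
 a  0  0  1  1  1  2  2  3
 b  0  1  1  2  2  2  2  3
 b  0  1  1  2  2  2  2  3
 b  0  1  1  2  2  2  2  3
 b  0  1  1  2  2  2  2  3
 a  0  1  2  2  2  3  3  3
 c  0  1  2  2  3  3  4  4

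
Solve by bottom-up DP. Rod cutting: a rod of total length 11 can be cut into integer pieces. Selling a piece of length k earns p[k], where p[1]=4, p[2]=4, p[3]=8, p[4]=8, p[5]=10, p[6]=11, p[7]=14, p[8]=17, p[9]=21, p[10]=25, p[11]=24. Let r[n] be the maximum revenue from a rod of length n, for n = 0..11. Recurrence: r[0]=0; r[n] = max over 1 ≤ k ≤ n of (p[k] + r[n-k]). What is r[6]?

   n    0    1    2    3    4    5    6    7    8    9   10   11
r[n]    0    4    8   12   16   20   24   28   32   36   40   44

24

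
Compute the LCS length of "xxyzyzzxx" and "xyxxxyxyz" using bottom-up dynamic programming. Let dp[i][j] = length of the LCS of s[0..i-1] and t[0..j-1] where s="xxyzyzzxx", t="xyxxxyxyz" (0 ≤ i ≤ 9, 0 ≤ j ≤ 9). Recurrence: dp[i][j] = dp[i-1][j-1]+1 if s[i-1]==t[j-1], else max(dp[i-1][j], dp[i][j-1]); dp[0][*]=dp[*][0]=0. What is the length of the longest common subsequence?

5

   ''  x  y  x  x  x  y  x  y  z
''  0  0  0  0  0  0  0  0  0  0
 x  0  1  1  1  1  1  1  1  1  1
 x  0  1  1  2  2  2  2  2  2  2
 y  0  1  2  2  2  2  3  3  3  3
 z  0  1  2  2  2  2  3  3  3  4
 y  0  1  2  2  2  2  3  3  4  4
 z  0  1  2  2  2  2  3  3  4  5
 z  0  1  2  2  2  2  3  3  4  5
 x  0  1  2  3  3  3  3  4  4  5
 x  0  1  2  3  4  4  4  4  4  5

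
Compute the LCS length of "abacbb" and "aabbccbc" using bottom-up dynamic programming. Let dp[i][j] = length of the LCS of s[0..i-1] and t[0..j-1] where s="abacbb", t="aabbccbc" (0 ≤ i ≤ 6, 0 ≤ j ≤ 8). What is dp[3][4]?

2

   ''  a  a  b  b  c  c  b  c
''  0  0  0  0  0  0  0  0  0
 a  0  1  1  1  1  1  1  1  1
 b  0  1  1  2  2  2  2  2  2
 a  0  1  2  2  2  2  2  2  2
 c  0  1  2  2  2  3  3  3  3
 b  0  1  2  3  3  3  3  4  4
 b  0  1  2  3  4  4  4  4  4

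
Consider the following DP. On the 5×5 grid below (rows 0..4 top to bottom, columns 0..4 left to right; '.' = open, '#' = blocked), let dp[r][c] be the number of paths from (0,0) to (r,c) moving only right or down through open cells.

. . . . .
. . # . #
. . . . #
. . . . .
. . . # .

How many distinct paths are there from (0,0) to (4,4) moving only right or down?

11

r\c   0   1   2   3   4
  0   1   1   1   1   1
  1   1   2   0   1   0
  2   1   3   3   4   0
  3   1   4   7  11  11
  4   1   5  12   0  11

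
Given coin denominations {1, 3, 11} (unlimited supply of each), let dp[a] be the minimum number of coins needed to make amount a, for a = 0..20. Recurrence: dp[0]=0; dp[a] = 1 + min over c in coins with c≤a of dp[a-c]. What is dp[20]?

4

 a  0  1  2  3  4  5  6  7  8  9 10 11 12 13 14 15 16 17 18 19 20
dp  0  1  2  1  2  3  2  3  4  3  4  1  2  3  2  3  4  3  4  5  4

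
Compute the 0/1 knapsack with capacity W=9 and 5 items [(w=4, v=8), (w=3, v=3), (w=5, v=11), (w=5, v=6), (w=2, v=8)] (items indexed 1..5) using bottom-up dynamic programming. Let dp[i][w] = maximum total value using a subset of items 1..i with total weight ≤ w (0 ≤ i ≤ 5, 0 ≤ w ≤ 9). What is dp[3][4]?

8

i\w   0   1   2   3   4   5   6   7   8   9
  0   0   0   0   0   0   0   0   0   0   0
  1   0   0   0   0   8   8   8   8   8   8
  2   0   0   0   3   8   8   8  11  11  11
  3   0   0   0   3   8  11  11  11  14  19
  4   0   0   0   3   8  11  11  11  14  19
  5   0   0   8   8   8  11  16  19  19  19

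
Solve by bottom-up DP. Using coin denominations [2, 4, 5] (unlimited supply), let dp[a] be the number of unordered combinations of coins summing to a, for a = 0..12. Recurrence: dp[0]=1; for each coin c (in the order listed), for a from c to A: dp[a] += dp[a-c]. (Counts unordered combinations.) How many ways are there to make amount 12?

5

after  coin     0     1     2     3     4     5     6     7     8     9    10    11    12
          2     1     0     1     0     1     0     1     0     1     0     1     0     1
          4     1     0     1     0     2     0     2     0     3     0     3     0     4
          5     1     0     1     0     2     1     2     1     3     2     4     2     5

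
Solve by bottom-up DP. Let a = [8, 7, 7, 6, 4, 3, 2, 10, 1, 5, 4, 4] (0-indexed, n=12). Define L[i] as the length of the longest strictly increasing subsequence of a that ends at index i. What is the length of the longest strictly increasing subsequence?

   i    0    1    2    3    4    5    6    7    8    9   10   11
a[i]    8    7    7    6    4    3    2   10    1    5    4    4
L[i]    1    1    1    1    1    1    1    2    1    2    2    2

2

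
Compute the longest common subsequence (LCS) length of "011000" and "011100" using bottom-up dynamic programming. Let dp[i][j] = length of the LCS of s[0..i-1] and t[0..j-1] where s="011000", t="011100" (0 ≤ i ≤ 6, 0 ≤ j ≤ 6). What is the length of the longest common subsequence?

   ''  0  1  1  1  0  0
''  0  0  0  0  0  0  0
 0  0  1  1  1  1  1  1
 1  0  1  2  2  2  2  2
 1  0  1  2  3  3  3  3
 0  0  1  2  3  3  4  4
 0  0  1  2  3  3  4  5
 0  0  1  2  3  3  4  5

5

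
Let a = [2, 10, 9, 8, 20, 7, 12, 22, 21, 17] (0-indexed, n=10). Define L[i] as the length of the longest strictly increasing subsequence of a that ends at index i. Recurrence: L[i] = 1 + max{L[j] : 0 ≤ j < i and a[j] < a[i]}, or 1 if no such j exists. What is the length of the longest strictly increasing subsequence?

   i    0    1    2    3    4    5    6    7    8    9
a[i]    2   10    9    8   20    7   12   22   21   17
L[i]    1    2    2    2    3    2    3    4    4    4

4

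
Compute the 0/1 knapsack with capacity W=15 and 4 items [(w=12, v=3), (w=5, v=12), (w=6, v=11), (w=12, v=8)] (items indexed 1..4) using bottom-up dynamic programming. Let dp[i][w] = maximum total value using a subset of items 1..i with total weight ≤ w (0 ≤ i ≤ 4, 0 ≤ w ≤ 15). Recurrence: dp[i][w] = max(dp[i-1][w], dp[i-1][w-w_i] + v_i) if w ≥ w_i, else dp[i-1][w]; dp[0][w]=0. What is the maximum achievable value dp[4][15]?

i\w   0   1   2   3   4   5   6   7   8   9  10  11  12  13  14  15
  0   0   0   0   0   0   0   0   0   0   0   0   0   0   0   0   0
  1   0   0   0   0   0   0   0   0   0   0   0   0   3   3   3   3
  2   0   0   0   0   0  12  12  12  12  12  12  12  12  12  12  12
  3   0   0   0   0   0  12  12  12  12  12  12  23  23  23  23  23
  4   0   0   0   0   0  12  12  12  12  12  12  23  23  23  23  23

23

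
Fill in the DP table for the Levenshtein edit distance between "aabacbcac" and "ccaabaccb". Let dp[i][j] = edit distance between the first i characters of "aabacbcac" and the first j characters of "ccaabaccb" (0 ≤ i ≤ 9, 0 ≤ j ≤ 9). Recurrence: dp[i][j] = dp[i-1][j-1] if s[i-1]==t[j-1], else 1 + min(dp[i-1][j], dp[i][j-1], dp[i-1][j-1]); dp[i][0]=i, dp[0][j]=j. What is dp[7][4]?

6

   ''  c  c  a  a  b  a  c  c  b
''  0  1  2  3  4  5  6  7  8  9
 a  1  1  2  2  3  4  5  6  7  8
 a  2  2  2  2  2  3  4  5  6  7
 b  3  3  3  3  3  2  3  4  5  6
 a  4  4  4  3  3  3  2  3  4  5
 c  5  4  4  4  4  4  3  2  3  4
 b  6  5  5  5  5  4  4  3  3  3
 c  7  6  5  6  6  5  5  4  3  4
 a  8  7  6  5  6  6  5  5  4  4
 c  9  8  7  6  6  7  6  5  5  5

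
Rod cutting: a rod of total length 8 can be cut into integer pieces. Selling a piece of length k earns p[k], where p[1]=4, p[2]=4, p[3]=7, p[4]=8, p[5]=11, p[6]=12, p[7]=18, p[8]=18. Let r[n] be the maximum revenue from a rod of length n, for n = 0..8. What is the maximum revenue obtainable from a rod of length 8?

   n    0    1    2    3    4    5    6    7    8
r[n]    0    4    8   12   16   20   24   28   32

32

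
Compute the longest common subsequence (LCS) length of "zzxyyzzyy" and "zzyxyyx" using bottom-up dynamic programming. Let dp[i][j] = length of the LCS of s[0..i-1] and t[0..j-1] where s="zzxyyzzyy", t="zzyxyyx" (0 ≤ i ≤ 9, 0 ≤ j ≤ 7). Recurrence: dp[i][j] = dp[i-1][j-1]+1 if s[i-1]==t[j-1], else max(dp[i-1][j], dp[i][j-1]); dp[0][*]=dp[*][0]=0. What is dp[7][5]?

   ''  z  z  y  x  y  y  x
''  0  0  0  0  0  0  0  0
 z  0  1  1  1  1  1  1  1
 z  0  1  2  2  2  2  2  2
 x  0  1  2  2  3  3  3  3
 y  0  1  2  3  3  4  4  4
 y  0  1  2  3  3  4  5  5
 z  0  1  2  3  3  4  5  5
 z  0  1  2  3  3  4  5  5
 y  0  1  2  3  3  4  5  5
 y  0  1  2  3  3  4  5  5

4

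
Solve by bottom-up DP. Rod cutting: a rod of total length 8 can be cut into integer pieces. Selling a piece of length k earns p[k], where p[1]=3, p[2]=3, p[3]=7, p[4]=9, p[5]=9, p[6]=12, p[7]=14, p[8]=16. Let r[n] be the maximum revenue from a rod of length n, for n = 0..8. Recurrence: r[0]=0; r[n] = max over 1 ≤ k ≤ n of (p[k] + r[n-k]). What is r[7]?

21

   n    0    1    2    3    4    5    6    7    8
r[n]    0    3    6    9   12   15   18   21   24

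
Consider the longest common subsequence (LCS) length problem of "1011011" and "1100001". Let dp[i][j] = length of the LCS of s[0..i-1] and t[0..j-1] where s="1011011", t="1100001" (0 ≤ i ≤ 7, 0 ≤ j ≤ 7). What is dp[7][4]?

   ''  1  1  0  0  0  0  1
''  0  0  0  0  0  0  0  0
 1  0  1  1  1  1  1  1  1
 0  0  1  1  2  2  2  2  2
 1  0  1  2  2  2  2  2  3
 1  0  1  2  2  2  2  2  3
 0  0  1  2  3  3  3  3  3
 1  0  1  2  3  3  3  3  4
 1  0  1  2  3  3  3  3  4

3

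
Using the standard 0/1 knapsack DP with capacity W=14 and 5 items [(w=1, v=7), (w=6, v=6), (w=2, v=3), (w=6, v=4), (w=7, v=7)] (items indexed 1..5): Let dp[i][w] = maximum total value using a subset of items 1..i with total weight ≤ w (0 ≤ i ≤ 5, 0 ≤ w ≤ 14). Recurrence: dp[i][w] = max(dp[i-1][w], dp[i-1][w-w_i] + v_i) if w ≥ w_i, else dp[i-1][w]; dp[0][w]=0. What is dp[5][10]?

i\w   0   1   2   3   4   5   6   7   8   9  10  11  12  13  14
  0   0   0   0   0   0   0   0   0   0   0   0   0   0   0   0
  1   0   7   7   7   7   7   7   7   7   7   7   7   7   7   7
  2   0   7   7   7   7   7   7  13  13  13  13  13  13  13  13
  3   0   7   7  10  10  10  10  13  13  16  16  16  16  16  16
  4   0   7   7  10  10  10  10  13  13  16  16  16  16  17  17
  5   0   7   7  10  10  10  10  13  14  16  17  17  17  17  20

17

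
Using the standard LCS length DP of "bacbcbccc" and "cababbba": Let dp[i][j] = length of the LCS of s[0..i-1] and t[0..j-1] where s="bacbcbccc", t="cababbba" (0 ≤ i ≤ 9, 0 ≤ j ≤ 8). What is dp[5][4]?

2

   ''  c  a  b  a  b  b  b  a
''  0  0  0  0  0  0  0  0  0
 b  0  0  0  1  1  1  1  1  1
 a  0  0  1  1  2  2  2  2  2
 c  0  1  1  1  2  2  2  2  2
 b  0  1  1  2  2  3  3  3  3
 c  0  1  1  2  2  3  3  3  3
 b  0  1  1  2  2  3  4  4  4
 c  0  1  1  2  2  3  4  4  4
 c  0  1  1  2  2  3  4  4  4
 c  0  1  1  2  2  3  4  4  4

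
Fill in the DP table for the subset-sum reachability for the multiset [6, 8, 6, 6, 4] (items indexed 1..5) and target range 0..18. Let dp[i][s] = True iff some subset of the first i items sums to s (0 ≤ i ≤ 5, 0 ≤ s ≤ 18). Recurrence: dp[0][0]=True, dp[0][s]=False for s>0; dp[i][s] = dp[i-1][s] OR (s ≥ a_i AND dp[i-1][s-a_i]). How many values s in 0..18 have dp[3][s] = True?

5

i\s   0   1   2   3   4   5   6   7   8   9  10  11  12  13  14  15  16  17  18
  0   T   F   F   F   F   F   F   F   F   F   F   F   F   F   F   F   F   F   F
  1   T   F   F   F   F   F   T   F   F   F   F   F   F   F   F   F   F   F   F
  2   T   F   F   F   F   F   T   F   T   F   F   F   F   F   T   F   F   F   F
  3   T   F   F   F   F   F   T   F   T   F   F   F   T   F   T   F   F   F   F
  4   T   F   F   F   F   F   T   F   T   F   F   F   T   F   T   F   F   F   T
  5   T   F   F   F   T   F   T   F   T   F   T   F   T   F   T   F   T   F   T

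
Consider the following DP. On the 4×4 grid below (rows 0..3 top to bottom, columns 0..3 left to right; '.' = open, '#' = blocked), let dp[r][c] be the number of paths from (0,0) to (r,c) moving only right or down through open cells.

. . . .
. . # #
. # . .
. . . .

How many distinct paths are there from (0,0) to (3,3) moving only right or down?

1

r\c   0   1   2   3
  0   1   1   1   1
  1   1   2   0   0
  2   1   0   0   0
  3   1   1   1   1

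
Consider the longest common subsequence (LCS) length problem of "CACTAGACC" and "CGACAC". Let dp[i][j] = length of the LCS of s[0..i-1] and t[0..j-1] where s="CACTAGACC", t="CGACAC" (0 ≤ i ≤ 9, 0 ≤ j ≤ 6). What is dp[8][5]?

4

   ''  C  G  A  C  A  C
''  0  0  0  0  0  0  0
 C  0  1  1  1  1  1  1
 A  0  1  1  2  2  2  2
 C  0  1  1  2  3  3  3
 T  0  1  1  2  3  3  3
 A  0  1  1  2  3  4  4
 G  0  1  2  2  3  4  4
 A  0  1  2  3  3  4  4
 C  0  1  2  3  4  4  5
 C  0  1  2  3  4  4  5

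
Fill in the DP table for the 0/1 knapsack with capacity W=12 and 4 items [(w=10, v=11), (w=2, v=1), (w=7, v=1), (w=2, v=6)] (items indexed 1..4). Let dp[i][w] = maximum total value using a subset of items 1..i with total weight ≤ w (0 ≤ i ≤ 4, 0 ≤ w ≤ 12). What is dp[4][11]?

i\w   0   1   2   3   4   5   6   7   8   9  10  11  12
  0   0   0   0   0   0   0   0   0   0   0   0   0   0
  1   0   0   0   0   0   0   0   0   0   0  11  11  11
  2   0   0   1   1   1   1   1   1   1   1  11  11  12
  3   0   0   1   1   1   1   1   1   1   2  11  11  12
  4   0   0   6   6   7   7   7   7   7   7  11  11  17

11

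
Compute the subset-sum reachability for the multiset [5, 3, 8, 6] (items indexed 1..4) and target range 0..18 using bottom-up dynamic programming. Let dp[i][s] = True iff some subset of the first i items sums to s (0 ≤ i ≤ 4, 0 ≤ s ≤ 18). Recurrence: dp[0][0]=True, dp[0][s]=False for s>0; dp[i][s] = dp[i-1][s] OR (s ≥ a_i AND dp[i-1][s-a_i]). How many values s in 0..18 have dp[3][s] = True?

7

i\s   0   1   2   3   4   5   6   7   8   9  10  11  12  13  14  15  16  17  18
  0   T   F   F   F   F   F   F   F   F   F   F   F   F   F   F   F   F   F   F
  1   T   F   F   F   F   T   F   F   F   F   F   F   F   F   F   F   F   F   F
  2   T   F   F   T   F   T   F   F   T   F   F   F   F   F   F   F   F   F   F
  3   T   F   F   T   F   T   F   F   T   F   F   T   F   T   F   F   T   F   F
  4   T   F   F   T   F   T   T   F   T   T   F   T   F   T   T   F   T   T   F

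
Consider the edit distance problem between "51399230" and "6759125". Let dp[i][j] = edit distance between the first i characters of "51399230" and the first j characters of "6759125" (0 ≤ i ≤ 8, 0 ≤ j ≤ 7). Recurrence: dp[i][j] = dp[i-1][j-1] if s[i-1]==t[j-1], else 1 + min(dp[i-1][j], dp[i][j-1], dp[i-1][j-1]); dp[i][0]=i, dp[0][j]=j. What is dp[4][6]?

5

   ''  6  7  5  9  1  2  5
''  0  1  2  3  4  5  6  7
 5  1  1  2  2  3  4  5  6
 1  2  2  2  3  3  3  4  5
 3  3  3  3  3  4  4  4  5
 9  4  4  4  4  3  4  5  5
 9  5  5  5  5  4  4  5  6
 2  6  6  6  6  5  5  4  5
 3  7  7  7  7  6  6  5  5
 0  8  8  8  8  7  7  6  6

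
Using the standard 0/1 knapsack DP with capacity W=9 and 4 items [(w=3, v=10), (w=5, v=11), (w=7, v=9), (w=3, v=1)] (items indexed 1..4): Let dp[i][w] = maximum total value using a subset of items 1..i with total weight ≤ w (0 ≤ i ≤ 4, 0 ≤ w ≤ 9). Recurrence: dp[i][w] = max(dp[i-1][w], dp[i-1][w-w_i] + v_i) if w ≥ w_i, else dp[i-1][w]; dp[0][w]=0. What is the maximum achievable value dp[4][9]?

21

i\w   0   1   2   3   4   5   6   7   8   9
  0   0   0   0   0   0   0   0   0   0   0
  1   0   0   0  10  10  10  10  10  10  10
  2   0   0   0  10  10  11  11  11  21  21
  3   0   0   0  10  10  11  11  11  21  21
  4   0   0   0  10  10  11  11  11  21  21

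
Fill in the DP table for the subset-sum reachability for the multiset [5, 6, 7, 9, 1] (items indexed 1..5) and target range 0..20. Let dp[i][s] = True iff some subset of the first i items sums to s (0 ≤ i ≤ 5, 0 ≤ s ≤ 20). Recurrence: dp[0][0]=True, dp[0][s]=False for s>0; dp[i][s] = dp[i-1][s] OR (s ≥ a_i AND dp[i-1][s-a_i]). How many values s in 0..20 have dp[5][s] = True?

18

i\s   0   1   2   3   4   5   6   7   8   9  10  11  12  13  14  15  16  17  18  19  20
  0   T   F   F   F   F   F   F   F   F   F   F   F   F   F   F   F   F   F   F   F   F
  1   T   F   F   F   F   T   F   F   F   F   F   F   F   F   F   F   F   F   F   F   F
  2   T   F   F   F   F   T   T   F   F   F   F   T   F   F   F   F   F   F   F   F   F
  3   T   F   F   F   F   T   T   T   F   F   F   T   T   T   F   F   F   F   T   F   F
  4   T   F   F   F   F   T   T   T   F   T   F   T   T   T   T   T   T   F   T   F   T
  5   T   T   F   F   F   T   T   T   T   T   T   T   T   T   T   T   T   T   T   T   T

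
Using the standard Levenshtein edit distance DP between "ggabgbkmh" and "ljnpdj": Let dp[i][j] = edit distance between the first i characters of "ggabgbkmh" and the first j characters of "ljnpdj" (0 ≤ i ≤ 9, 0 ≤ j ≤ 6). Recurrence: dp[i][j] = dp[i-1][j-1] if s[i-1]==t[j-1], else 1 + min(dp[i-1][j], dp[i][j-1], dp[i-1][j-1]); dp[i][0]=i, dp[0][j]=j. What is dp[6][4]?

6

   ''  l  j  n  p  d  j
''  0  1  2  3  4  5  6
 g  1  1  2  3  4  5  6
 g  2  2  2  3  4  5  6
 a  3  3  3  3  4  5  6
 b  4  4  4  4  4  5  6
 g  5  5  5  5  5  5  6
 b  6  6  6  6  6  6  6
 k  7  7  7  7  7  7  7
 m  8  8  8  8  8  8  8
 h  9  9  9  9  9  9  9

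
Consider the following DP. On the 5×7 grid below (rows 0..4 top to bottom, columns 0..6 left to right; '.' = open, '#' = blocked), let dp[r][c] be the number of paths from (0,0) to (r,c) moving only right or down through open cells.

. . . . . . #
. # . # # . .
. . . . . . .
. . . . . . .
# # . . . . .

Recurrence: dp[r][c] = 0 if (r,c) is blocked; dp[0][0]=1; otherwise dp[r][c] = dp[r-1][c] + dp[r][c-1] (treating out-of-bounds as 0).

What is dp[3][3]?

r\c   0   1   2   3   4   5   6
  0   1   1   1   1   1   1   0
  1   1   0   1   0   0   1   1
  2   1   1   2   2   2   3   4
  3   1   2   4   6   8  11  15
  4   0   0   4  10  18  29  44

6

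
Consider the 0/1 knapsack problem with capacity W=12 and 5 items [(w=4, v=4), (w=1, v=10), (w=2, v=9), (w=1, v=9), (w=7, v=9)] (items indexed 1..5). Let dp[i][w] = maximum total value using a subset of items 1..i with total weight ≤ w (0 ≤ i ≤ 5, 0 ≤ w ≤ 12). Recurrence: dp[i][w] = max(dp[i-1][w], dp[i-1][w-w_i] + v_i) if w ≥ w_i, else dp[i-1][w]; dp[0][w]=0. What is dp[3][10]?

23

i\w   0   1   2   3   4   5   6   7   8   9  10  11  12
  0   0   0   0   0   0   0   0   0   0   0   0   0   0
  1   0   0   0   0   4   4   4   4   4   4   4   4   4
  2   0  10  10  10  10  14  14  14  14  14  14  14  14
  3   0  10  10  19  19  19  19  23  23  23  23  23  23
  4   0  10  19  19  28  28  28  28  32  32  32  32  32
  5   0  10  19  19  28  28  28  28  32  32  32  37  37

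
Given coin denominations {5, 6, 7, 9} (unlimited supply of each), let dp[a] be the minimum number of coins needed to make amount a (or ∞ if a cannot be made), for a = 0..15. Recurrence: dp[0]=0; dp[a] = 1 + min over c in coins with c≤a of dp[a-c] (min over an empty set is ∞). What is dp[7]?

 a  0  1  2  3  4  5  6  7  8  9 10 11 12 13 14 15
dp  0  -  -  -  -  1  1  1  -  1  2  2  2  2  2  2
(- denotes ∞ / unreachable)

1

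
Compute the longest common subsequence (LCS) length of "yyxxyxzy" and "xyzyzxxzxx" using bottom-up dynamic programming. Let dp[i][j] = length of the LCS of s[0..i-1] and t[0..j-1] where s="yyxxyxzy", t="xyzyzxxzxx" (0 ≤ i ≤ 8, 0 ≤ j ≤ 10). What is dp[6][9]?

   ''  x  y  z  y  z  x  x  z  x  x
''  0  0  0  0  0  0  0  0  0  0  0
 y  0  0  1  1  1  1  1  1  1  1  1
 y  0  0  1  1  2  2  2  2  2  2  2
 x  0  1  1  1  2  2  3  3  3  3  3
 x  0  1  1  1  2  2  3  4  4  4  4
 y  0  1  2  2  2  2  3  4  4  4  4
 x  0  1  2  2  2  2  3  4  4  5  5
 z  0  1  2  3  3  3  3  4  5  5  5
 y  0  1  2  3  4  4  4  4  5  5  5

5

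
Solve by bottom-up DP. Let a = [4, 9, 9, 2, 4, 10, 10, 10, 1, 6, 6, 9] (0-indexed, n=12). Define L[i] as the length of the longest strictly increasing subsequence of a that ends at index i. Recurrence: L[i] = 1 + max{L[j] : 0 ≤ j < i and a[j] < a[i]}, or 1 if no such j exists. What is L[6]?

   i    0    1    2    3    4    5    6    7    8    9   10   11
a[i]    4    9    9    2    4   10   10   10    1    6    6    9
L[i]    1    2    2    1    2    3    3    3    1    3    3    4

3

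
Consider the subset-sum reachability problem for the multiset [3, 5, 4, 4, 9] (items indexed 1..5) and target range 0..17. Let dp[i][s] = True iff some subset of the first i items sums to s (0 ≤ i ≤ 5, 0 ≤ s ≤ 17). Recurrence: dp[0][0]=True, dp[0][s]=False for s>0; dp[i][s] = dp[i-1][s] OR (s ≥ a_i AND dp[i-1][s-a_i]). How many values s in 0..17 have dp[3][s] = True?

8

i\s   0   1   2   3   4   5   6   7   8   9  10  11  12  13  14  15  16  17
  0   T   F   F   F   F   F   F   F   F   F   F   F   F   F   F   F   F   F
  1   T   F   F   T   F   F   F   F   F   F   F   F   F   F   F   F   F   F
  2   T   F   F   T   F   T   F   F   T   F   F   F   F   F   F   F   F   F
  3   T   F   F   T   T   T   F   T   T   T   F   F   T   F   F   F   F   F
  4   T   F   F   T   T   T   F   T   T   T   F   T   T   T   F   F   T   F
  5   T   F   F   T   T   T   F   T   T   T   F   T   T   T   T   F   T   T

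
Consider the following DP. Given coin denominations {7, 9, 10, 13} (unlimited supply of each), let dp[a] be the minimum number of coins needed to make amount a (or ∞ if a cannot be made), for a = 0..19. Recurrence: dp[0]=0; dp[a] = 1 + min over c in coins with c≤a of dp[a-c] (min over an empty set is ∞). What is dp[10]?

1

 a  0  1  2  3  4  5  6  7  8  9 10 11 12 13 14 15 16 17 18 19
dp  0  -  -  -  -  -  -  1  -  1  1  -  -  1  2  -  2  2  2  2
(- denotes ∞ / unreachable)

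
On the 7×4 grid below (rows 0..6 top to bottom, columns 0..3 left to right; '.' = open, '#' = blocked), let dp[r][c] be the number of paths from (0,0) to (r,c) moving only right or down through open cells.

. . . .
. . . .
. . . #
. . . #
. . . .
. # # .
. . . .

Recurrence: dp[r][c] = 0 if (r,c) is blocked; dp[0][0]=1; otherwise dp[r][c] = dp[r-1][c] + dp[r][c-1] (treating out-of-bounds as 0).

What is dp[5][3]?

15

r\c   0   1   2   3
  0   1   1   1   1
  1   1   2   3   4
  2   1   3   6   0
  3   1   4  10   0
  4   1   5  15  15
  5   1   0   0  15
  6   1   1   1  16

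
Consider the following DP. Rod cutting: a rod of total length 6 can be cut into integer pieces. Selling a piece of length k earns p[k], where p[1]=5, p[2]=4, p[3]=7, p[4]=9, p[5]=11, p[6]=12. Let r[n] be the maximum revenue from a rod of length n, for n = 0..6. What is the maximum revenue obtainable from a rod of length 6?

   n    0    1    2    3    4    5    6
r[n]    0    5   10   15   20   25   30

30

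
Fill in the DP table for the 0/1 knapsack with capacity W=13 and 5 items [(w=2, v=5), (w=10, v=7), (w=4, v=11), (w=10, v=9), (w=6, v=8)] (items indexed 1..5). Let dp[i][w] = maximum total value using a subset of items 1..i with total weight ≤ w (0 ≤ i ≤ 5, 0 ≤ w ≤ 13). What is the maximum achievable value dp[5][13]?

24

i\w   0   1   2   3   4   5   6   7   8   9  10  11  12  13
  0   0   0   0   0   0   0   0   0   0   0   0   0   0   0
  1   0   0   5   5   5   5   5   5   5   5   5   5   5   5
  2   0   0   5   5   5   5   5   5   5   5   7   7  12  12
  3   0   0   5   5  11  11  16  16  16  16  16  16  16  16
  4   0   0   5   5  11  11  16  16  16  16  16  16  16  16
  5   0   0   5   5  11  11  16  16  16  16  19  19  24  24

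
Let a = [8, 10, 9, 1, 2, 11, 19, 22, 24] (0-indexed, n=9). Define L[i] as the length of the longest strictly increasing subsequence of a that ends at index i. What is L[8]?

6

   i    0    1    2    3    4    5    6    7    8
a[i]    8   10    9    1    2   11   19   22   24
L[i]    1    2    2    1    2    3    4    5    6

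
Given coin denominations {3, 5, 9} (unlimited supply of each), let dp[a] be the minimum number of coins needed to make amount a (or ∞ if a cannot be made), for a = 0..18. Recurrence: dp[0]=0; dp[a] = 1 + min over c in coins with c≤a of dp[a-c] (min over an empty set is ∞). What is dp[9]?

 a  0  1  2  3  4  5  6  7  8  9 10 11 12 13 14 15 16 17 18
dp  0  -  -  1  -  1  2  -  2  1  2  3  2  3  2  3  4  3  2
(- denotes ∞ / unreachable)

1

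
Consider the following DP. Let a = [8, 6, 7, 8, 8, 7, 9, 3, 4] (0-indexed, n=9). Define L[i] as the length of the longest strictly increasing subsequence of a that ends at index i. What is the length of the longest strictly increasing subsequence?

4

   i    0    1    2    3    4    5    6    7    8
a[i]    8    6    7    8    8    7    9    3    4
L[i]    1    1    2    3    3    2    4    1    2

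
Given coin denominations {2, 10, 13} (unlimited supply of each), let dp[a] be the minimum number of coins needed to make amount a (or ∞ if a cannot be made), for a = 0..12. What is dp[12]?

 a  0  1  2  3  4  5  6  7  8  9 10 11 12
dp  0  -  1  -  2  -  3  -  4  -  1  -  2
(- denotes ∞ / unreachable)

2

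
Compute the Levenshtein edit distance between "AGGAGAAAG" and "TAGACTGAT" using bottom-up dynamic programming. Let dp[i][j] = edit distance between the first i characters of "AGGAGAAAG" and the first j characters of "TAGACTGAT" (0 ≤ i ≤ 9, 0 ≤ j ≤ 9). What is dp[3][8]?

   ''  T  A  G  A  C  T  G  A  T
''  0  1  2  3  4  5  6  7  8  9
 A  1  1  1  2  3  4  5  6  7  8
 G  2  2  2  1  2  3  4  5  6  7
 G  3  3  3  2  2  3  4  4  5  6
 A  4  4  3  3  2  3  4  5  4  5
 G  5  5  4  3  3  3  4  4  5  5
 A  6  6  5  4  3  4  4  5  4  5
 A  7  7  6  5  4  4  5  5  5  5
 A  8  8  7  6  5  5  5  6  5  6
 G  9  9  8  7  6  6  6  5  6  6

5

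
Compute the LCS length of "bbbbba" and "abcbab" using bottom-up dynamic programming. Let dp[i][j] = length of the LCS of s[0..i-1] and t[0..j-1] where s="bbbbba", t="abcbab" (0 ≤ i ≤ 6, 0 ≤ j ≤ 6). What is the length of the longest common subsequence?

   ''  a  b  c  b  a  b
''  0  0  0  0  0  0  0
 b  0  0  1  1  1  1  1
 b  0  0  1  1  2  2  2
 b  0  0  1  1  2  2  3
 b  0  0  1  1  2  2  3
 b  0  0  1  1  2  2  3
 a  0  1  1  1  2  3  3

3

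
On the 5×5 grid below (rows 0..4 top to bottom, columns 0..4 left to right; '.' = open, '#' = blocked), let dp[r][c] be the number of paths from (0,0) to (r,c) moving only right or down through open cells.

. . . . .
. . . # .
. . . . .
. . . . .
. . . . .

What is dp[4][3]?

r\c   0   1   2   3   4
  0   1   1   1   1   1
  1   1   2   3   0   1
  2   1   3   6   6   7
  3   1   4  10  16  23
  4   1   5  15  31  54

31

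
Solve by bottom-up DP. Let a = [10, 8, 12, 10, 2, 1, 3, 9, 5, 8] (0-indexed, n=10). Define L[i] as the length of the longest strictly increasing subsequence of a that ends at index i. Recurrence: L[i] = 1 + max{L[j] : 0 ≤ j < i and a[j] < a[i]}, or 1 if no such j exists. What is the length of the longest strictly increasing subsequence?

   i    0    1    2    3    4    5    6    7    8    9
a[i]   10    8   12   10    2    1    3    9    5    8
L[i]    1    1    2    2    1    1    2    3    3    4

4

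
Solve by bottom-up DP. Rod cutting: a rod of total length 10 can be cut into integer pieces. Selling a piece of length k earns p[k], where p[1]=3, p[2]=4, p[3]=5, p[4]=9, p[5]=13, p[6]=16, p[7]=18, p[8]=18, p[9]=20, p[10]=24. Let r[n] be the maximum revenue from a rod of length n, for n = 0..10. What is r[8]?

24

   n    0    1    2    3    4    5    6    7    8    9   10
r[n]    0    3    6    9   12   15   18   21   24   27   30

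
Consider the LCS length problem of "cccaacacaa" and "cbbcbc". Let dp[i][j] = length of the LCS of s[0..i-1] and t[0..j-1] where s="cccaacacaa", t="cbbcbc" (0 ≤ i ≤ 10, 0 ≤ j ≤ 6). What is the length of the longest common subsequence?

3

   ''  c  b  b  c  b  c
''  0  0  0  0  0  0  0
 c  0  1  1  1  1  1  1
 c  0  1  1  1  2  2  2
 c  0  1  1  1  2  2  3
 a  0  1  1  1  2  2  3
 a  0  1  1  1  2  2  3
 c  0  1  1  1  2  2  3
 a  0  1  1  1  2  2  3
 c  0  1  1  1  2  2  3
 a  0  1  1  1  2  2  3
 a  0  1  1  1  2  2  3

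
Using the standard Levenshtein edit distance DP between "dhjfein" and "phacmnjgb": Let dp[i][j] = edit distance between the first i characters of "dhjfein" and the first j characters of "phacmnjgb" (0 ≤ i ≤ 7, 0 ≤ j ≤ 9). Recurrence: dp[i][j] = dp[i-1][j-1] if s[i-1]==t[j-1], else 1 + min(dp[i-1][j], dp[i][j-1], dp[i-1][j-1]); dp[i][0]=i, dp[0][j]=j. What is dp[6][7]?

   ''  p  h  a  c  m  n  j  g  b
''  0  1  2  3  4  5  6  7  8  9
 d  1  1  2  3  4  5  6  7  8  9
 h  2  2  1  2  3  4  5  6  7  8
 j  3  3  2  2  3  4  5  5  6  7
 f  4  4  3  3  3  4  5  6  6  7
 e  5  5  4  4  4  4  5  6  7  7
 i  6  6  5  5  5  5  5  6  7  8
 n  7  7  6  6  6  6  5  6  7  8

6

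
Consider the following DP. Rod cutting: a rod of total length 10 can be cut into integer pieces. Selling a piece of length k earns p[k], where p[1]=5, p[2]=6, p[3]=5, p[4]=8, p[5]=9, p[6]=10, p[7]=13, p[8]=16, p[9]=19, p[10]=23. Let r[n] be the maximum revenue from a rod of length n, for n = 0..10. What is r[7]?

   n    0    1    2    3    4    5    6    7    8    9   10
r[n]    0    5   10   15   20   25   30   35   40   45   50

35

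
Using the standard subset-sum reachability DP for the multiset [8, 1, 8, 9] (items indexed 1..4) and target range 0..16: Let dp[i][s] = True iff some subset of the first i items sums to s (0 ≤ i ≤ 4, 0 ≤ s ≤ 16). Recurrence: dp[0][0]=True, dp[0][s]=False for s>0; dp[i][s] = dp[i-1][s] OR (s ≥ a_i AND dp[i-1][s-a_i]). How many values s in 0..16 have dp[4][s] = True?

6

i\s   0   1   2   3   4   5   6   7   8   9  10  11  12  13  14  15  16
  0   T   F   F   F   F   F   F   F   F   F   F   F   F   F   F   F   F
  1   T   F   F   F   F   F   F   F   T   F   F   F   F   F   F   F   F
  2   T   T   F   F   F   F   F   F   T   T   F   F   F   F   F   F   F
  3   T   T   F   F   F   F   F   F   T   T   F   F   F   F   F   F   T
  4   T   T   F   F   F   F   F   F   T   T   T   F   F   F   F   F   T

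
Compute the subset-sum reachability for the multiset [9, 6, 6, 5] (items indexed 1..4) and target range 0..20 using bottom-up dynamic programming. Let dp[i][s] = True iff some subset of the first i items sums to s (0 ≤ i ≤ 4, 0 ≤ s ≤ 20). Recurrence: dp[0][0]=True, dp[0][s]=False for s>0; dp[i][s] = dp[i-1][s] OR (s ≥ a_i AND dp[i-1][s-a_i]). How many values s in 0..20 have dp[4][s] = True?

i\s   0   1   2   3   4   5   6   7   8   9  10  11  12  13  14  15  16  17  18  19  20
  0   T   F   F   F   F   F   F   F   F   F   F   F   F   F   F   F   F   F   F   F   F
  1   T   F   F   F   F   F   F   F   F   T   F   F   F   F   F   F   F   F   F   F   F
  2   T   F   F   F   F   F   T   F   F   T   F   F   F   F   F   T   F   F   F   F   F
  3   T   F   F   F   F   F   T   F   F   T   F   F   T   F   F   T   F   F   F   F   F
  4   T   F   F   F   F   T   T   F   F   T   F   T   T   F   T   T   F   T   F   F   T

10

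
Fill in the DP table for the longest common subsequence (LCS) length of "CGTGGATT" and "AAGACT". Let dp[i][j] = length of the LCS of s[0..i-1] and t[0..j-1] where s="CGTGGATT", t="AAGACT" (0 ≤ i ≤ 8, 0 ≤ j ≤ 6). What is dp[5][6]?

   ''  A  A  G  A  C  T
''  0  0  0  0  0  0  0
 C  0  0  0  0  0  1  1
 G  0  0  0  1  1  1  1
 T  0  0  0  1  1  1  2
 G  0  0  0  1  1  1  2
 G  0  0  0  1  1  1  2
 A  0  1  1  1  2  2  2
 T  0  1  1  1  2  2  3
 T  0  1  1  1  2  2  3

2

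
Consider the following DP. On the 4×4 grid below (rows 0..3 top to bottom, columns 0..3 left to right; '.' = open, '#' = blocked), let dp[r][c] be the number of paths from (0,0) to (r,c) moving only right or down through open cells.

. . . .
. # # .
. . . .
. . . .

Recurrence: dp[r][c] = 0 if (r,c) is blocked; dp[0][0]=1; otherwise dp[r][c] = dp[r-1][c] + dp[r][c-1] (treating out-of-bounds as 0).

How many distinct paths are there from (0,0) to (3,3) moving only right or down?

5

r\c   0   1   2   3
  0   1   1   1   1
  1   1   0   0   1
  2   1   1   1   2
  3   1   2   3   5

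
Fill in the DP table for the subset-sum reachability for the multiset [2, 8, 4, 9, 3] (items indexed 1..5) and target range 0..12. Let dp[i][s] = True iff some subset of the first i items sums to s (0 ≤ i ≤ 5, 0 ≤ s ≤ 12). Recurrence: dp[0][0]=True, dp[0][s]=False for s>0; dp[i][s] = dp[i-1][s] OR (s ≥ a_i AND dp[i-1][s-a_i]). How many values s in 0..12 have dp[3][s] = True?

i\s   0   1   2   3   4   5   6   7   8   9  10  11  12
  0   T   F   F   F   F   F   F   F   F   F   F   F   F
  1   T   F   T   F   F   F   F   F   F   F   F   F   F
  2   T   F   T   F   F   F   F   F   T   F   T   F   F
  3   T   F   T   F   T   F   T   F   T   F   T   F   T
  4   T   F   T   F   T   F   T   F   T   T   T   T   T
  5   T   F   T   T   T   T   T   T   T   T   T   T   T

7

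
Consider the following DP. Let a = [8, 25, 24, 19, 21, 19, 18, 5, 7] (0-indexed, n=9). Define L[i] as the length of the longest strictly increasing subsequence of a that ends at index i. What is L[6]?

2

   i    0    1    2    3    4    5    6    7    8
a[i]    8   25   24   19   21   19   18    5    7
L[i]    1    2    2    2    3    2    2    1    2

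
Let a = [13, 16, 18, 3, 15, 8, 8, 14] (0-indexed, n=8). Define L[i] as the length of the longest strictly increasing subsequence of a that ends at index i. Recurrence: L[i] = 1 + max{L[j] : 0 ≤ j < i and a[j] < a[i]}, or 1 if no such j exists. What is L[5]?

2

   i    0    1    2    3    4    5    6    7
a[i]   13   16   18    3   15    8    8   14
L[i]    1    2    3    1    2    2    2    3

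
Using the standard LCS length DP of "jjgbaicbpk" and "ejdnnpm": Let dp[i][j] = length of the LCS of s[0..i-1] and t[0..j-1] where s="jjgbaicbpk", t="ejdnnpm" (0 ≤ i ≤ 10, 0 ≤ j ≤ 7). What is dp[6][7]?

   ''  e  j  d  n  n  p  m
''  0  0  0  0  0  0  0  0
 j  0  0  1  1  1  1  1  1
 j  0  0  1  1  1  1  1  1
 g  0  0  1  1  1  1  1  1
 b  0  0  1  1  1  1  1  1
 a  0  0  1  1  1  1  1  1
 i  0  0  1  1  1  1  1  1
 c  0  0  1  1  1  1  1  1
 b  0  0  1  1  1  1  1  1
 p  0  0  1  1  1  1  2  2
 k  0  0  1  1  1  1  2  2

1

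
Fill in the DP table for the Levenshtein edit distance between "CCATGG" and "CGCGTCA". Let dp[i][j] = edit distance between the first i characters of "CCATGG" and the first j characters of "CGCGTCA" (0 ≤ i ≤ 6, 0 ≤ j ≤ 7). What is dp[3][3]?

2

   ''  C  G  C  G  T  C  A
''  0  1  2  3  4  5  6  7
 C  1  0  1  2  3  4  5  6
 C  2  1  1  1  2  3  4  5
 A  3  2  2  2  2  3  4  4
 T  4  3  3  3  3  2  3  4
 G  5  4  3  4  3  3  3  4
 G  6  5  4  4  4  4  4  4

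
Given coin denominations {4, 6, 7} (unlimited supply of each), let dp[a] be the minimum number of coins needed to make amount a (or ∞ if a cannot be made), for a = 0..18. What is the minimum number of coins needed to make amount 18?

3

 a  0  1  2  3  4  5  6  7  8  9 10 11 12 13 14 15 16 17 18
dp  0  -  -  -  1  -  1  1  2  -  2  2  2  2  2  3  3  3  3
(- denotes ∞ / unreachable)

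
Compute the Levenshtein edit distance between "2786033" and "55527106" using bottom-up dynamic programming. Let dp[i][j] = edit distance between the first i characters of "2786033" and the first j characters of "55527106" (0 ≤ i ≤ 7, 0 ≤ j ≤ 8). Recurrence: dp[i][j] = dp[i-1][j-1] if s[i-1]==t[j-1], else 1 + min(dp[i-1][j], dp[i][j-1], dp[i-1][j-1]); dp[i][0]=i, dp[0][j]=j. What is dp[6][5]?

6

   ''  5  5  5  2  7  1  0  6
''  0  1  2  3  4  5  6  7  8
 2  1  1  2  3  3  4  5  6  7
 7  2  2  2  3  4  3  4  5  6
 8  3  3  3  3  4  4  4  5  6
 6  4  4  4  4  4  5  5  5  5
 0  5  5  5  5  5  5  6  5  6
 3  6  6  6  6  6  6  6  6  6
 3  7  7  7  7  7  7  7  7  7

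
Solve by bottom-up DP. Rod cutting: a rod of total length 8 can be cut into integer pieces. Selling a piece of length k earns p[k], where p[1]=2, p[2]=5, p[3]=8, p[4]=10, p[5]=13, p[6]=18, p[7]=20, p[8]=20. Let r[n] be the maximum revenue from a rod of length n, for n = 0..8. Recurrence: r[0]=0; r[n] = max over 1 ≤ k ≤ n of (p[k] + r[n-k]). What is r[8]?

   n    0    1    2    3    4    5    6    7    8
r[n]    0    2    5    8   10   13   18   20   23

23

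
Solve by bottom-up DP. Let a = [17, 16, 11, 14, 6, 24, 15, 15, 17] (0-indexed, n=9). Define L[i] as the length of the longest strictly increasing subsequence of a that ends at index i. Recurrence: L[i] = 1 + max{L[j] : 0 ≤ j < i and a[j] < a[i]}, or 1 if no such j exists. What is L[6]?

3

   i    0    1    2    3    4    5    6    7    8
a[i]   17   16   11   14    6   24   15   15   17
L[i]    1    1    1    2    1    3    3    3    4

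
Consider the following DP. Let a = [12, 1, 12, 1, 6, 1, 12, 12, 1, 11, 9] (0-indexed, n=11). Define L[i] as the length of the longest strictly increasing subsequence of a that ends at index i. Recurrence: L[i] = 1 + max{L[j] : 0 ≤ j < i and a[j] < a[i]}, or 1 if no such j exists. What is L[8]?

   i    0    1    2    3    4    5    6    7    8    9   10
a[i]   12    1   12    1    6    1   12   12    1   11    9
L[i]    1    1    2    1    2    1    3    3    1    3    3

1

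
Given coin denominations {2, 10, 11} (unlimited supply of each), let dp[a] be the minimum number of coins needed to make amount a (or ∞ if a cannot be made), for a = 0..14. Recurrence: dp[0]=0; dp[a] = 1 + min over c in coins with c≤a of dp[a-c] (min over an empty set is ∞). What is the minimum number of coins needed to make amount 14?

 a  0  1  2  3  4  5  6  7  8  9 10 11 12 13 14
dp  0  -  1  -  2  -  3  -  4  -  1  1  2  2  3
(- denotes ∞ / unreachable)

3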